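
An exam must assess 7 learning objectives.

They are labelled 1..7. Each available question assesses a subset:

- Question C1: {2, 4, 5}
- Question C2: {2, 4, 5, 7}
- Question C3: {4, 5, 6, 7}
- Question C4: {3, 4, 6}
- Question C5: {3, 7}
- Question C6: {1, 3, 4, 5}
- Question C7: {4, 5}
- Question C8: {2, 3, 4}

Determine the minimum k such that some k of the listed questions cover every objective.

3

C2 and C4 and C6 together: C2 ∪ C4 ∪ C6 = {1, 2, 3, 4, 5, 6, 7} — every objective is covered.
Only C6 contains 1, so C6 is forced; the remaining 3 objectives need at least 2 more questions (each remaining question adds at most 2) — so at least 3 questions are needed, and 3 is optimal.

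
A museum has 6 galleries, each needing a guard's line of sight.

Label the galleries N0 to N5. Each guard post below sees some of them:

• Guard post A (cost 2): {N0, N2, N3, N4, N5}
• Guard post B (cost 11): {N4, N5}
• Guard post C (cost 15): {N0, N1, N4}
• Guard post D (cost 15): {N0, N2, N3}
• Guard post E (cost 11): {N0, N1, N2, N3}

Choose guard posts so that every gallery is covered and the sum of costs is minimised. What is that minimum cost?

A, E together cover every gallery (A ∪ E = {N0, N1, N2, N3, N4, N5}); total cost 2 + 11 = 13.
No covering selection has total cost below 13.

13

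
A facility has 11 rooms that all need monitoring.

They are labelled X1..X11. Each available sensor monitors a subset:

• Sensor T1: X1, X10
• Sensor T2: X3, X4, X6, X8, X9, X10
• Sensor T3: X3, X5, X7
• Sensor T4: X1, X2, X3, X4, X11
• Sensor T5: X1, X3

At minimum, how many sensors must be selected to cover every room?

Take {T2, T3, T4}. Their union is {X1, X2, X3, X4, X5, X6, X7, X8, X9, X10, X11}, which is all 11 rooms.
Only T4 contains X2, so T4 is forced; the remaining 6 rooms need at least 2 more sensors (each remaining sensor adds at most 4) — so at least 3 sensors are needed, and 3 is optimal.

3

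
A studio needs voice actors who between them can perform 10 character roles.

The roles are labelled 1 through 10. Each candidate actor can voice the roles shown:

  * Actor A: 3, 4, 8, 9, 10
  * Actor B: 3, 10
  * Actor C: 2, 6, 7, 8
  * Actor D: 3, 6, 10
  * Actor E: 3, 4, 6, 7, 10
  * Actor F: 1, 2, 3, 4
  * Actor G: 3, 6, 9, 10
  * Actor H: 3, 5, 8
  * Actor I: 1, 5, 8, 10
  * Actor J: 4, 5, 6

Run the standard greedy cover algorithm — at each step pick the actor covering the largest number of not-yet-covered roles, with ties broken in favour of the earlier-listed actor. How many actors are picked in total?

3

Greedy: pick A (covers 5 new) → pick C (covers 3 new) → pick I (covers 2 new). Total picks: 3.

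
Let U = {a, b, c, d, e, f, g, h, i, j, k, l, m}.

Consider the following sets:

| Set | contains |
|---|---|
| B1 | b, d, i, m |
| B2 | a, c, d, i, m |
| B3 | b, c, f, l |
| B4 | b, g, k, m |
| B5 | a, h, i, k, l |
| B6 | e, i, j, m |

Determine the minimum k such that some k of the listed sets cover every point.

B1, B3, B4, B5, and B6 cover everything between them: the union {a, b, c, d, e, f, g, h, i, j, k, l, m} is all of U.
No 4 of the 6 sets cover everything (all 15 combinations miss at least one point), so 5 is optimal.

5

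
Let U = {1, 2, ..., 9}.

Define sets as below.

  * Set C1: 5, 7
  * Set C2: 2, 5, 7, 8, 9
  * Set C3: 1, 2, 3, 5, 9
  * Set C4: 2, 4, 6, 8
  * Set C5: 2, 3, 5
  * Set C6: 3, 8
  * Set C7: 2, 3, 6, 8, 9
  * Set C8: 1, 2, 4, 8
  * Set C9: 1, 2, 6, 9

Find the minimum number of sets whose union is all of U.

3

Take {C2, C7, C8}. Their union is {1, 2, 3, 4, 5, 6, 7, 8, 9}, which is all 9 items.
No 2 of the 9 sets cover everything (all 36 combinations miss at least one item), so 3 is optimal.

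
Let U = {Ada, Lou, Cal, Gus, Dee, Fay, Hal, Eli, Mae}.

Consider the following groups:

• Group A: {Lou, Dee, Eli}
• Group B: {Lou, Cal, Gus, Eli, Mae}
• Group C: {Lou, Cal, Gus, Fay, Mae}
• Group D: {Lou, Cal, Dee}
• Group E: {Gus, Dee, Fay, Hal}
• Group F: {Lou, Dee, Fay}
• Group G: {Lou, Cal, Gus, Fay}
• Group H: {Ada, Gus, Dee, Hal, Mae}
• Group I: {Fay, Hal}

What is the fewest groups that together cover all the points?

A, G, and H cover everything between them: the union {Ada, Lou, Cal, Gus, Dee, Fay, Hal, Eli, Mae} is all of U.
Only H contains Ada, so H is forced; the remaining 4 points need at least 2 more groups (each remaining group adds at most 3) — so at least 3 groups are needed, and 3 is optimal.

3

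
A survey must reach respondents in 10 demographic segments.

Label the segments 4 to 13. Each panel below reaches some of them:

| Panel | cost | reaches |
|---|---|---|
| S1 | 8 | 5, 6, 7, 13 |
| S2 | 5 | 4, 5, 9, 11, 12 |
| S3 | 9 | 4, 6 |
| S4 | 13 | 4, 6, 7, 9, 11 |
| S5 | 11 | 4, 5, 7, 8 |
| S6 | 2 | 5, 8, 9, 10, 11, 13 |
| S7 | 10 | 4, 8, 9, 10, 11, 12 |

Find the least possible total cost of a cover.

S1, S2, S6 together cover every segment (S1 ∪ S2 ∪ S6 = {4, 5, 6, 7, 8, 9, 10, 11, 12, 13}); total cost 8 + 5 + 2 = 15.
No covering selection has total cost below 15.

15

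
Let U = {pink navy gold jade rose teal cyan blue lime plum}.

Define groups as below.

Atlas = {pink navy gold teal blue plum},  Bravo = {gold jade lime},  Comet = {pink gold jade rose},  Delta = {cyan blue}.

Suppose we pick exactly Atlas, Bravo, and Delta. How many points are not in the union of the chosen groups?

1

Union of Atlas, Bravo, Delta = {pink, navy, gold, jade, teal, cyan, blue, lime, plum}.
Not covered: rose — 1 point.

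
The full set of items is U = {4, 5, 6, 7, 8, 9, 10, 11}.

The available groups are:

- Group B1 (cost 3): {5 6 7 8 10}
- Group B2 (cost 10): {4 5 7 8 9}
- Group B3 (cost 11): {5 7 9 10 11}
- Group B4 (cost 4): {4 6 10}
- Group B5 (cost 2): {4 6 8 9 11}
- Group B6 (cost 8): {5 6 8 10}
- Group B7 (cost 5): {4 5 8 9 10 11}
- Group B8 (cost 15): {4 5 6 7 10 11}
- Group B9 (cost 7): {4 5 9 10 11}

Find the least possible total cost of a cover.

5

B1, B5 together cover every item (B1 ∪ B5 = {4, 5, 6, 7, 8, 9, 10, 11}); total cost 3 + 2 = 5.
No covering selection has total cost below 5.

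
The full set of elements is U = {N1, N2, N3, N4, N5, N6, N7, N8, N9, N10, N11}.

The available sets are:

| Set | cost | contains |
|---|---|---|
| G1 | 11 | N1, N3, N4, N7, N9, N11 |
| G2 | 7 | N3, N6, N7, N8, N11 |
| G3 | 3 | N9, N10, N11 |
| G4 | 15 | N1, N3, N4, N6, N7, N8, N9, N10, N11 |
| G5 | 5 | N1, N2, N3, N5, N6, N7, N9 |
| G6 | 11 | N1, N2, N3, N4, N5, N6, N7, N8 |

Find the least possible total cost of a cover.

14

G3, G6 together cover every element (G3 ∪ G6 = {N1, N2, N3, N4, N5, N6, N7, N8, N9, N10, N11}); total cost 3 + 11 = 14.
The greedy pick G5, G3, G6 costs 19; no covering selection beats 14.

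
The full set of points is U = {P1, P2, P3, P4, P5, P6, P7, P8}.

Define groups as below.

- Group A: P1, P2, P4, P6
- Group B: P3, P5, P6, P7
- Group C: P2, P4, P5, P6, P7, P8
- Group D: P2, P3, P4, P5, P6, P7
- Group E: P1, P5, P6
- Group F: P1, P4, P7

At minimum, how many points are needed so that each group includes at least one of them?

Take H = {P1, P6}. Each listed group contains at least one of these, so H is a hitting set of size 2.
No single point lies in every group, so at least 2 are needed and 2 is optimal.

2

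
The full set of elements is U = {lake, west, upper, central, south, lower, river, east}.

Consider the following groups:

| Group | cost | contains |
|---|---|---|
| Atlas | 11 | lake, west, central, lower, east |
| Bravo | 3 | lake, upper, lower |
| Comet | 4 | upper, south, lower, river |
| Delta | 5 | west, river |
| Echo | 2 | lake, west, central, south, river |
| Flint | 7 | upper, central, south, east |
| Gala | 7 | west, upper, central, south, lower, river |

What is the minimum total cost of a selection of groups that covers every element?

Bravo, Echo, Flint together cover every element (Bravo ∪ Echo ∪ Flint = {lake, west, upper, central, south, lower, river, east}); total cost 3 + 2 + 7 = 12.
No covering selection has total cost below 12.

12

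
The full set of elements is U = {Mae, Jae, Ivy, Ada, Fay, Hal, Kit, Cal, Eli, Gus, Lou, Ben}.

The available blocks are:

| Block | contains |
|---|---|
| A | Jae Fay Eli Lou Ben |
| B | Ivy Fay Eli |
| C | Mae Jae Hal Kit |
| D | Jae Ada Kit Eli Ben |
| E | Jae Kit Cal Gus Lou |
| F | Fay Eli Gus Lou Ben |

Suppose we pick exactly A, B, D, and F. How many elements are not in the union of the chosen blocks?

Union of A, B, D, F = {Jae, Ivy, Ada, Fay, Kit, Eli, Gus, Lou, Ben}.
Not covered: Mae, Hal, Cal — 3 elements.

3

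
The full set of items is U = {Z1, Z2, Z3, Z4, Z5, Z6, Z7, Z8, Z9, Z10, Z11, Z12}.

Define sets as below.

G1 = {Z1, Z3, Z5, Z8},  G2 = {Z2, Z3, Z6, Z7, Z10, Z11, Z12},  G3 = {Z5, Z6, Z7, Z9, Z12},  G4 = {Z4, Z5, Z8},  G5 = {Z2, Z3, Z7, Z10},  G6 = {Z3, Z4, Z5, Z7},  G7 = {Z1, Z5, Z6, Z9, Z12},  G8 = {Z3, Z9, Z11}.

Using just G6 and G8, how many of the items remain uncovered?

6

Union of G6, G8 = {Z3, Z4, Z5, Z7, Z9, Z11}.
Not covered: Z1, Z2, Z6, Z8, Z10, Z12 — 6 items.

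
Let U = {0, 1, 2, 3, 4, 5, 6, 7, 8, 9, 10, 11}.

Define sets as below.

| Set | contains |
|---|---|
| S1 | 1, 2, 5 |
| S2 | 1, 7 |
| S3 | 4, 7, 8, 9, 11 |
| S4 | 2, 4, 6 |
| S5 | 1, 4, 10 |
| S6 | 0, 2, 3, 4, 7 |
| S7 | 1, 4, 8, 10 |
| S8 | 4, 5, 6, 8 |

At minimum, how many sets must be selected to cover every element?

4

S3, S6, S7, and S8 cover everything between them: the union {0, 1, 2, 3, 4, 5, 6, 7, 8, 9, 10, 11} is all of U.
Only S6 contains 0, so S6 is forced; the remaining 7 elements need at least 3 more sets (each remaining set adds at most 3) — so at least 4 sets are needed, and 4 is optimal.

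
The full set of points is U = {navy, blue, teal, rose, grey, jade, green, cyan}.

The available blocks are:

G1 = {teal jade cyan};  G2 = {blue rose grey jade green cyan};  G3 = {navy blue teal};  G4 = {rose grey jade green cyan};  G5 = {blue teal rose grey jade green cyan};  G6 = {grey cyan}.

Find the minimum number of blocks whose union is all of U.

G2 and G3 cover everything between them: the union {navy, blue, teal, rose, grey, jade, green, cyan} is all of U.
No single block has all 8 points (the largest, G5, has 7), so 2 is optimal.

2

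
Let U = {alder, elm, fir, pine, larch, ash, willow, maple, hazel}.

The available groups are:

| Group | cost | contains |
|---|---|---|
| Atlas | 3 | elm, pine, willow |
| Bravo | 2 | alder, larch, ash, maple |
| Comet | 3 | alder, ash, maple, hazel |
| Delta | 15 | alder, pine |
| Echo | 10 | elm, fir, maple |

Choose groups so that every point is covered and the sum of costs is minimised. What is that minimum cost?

18

Atlas, Bravo, Comet, Echo together cover every point (Atlas ∪ Bravo ∪ Comet ∪ Echo = {alder, elm, fir, pine, larch, ash, willow, maple, hazel}); total cost 3 + 2 + 3 + 10 = 18.
No covering selection has total cost below 18.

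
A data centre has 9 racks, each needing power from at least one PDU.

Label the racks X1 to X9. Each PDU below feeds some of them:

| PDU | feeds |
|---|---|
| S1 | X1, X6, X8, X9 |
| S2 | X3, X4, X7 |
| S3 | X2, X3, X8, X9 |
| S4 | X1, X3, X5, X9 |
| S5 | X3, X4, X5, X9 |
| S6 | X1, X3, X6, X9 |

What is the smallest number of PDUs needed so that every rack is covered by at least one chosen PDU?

4

Take {S2, S3, S4, S6}. Their union is {X1, X2, X3, X4, X5, X6, X7, X8, X9}, which is all 9 racks.
Only S3 contains X2, so S3 is forced; the remaining 5 racks need at least 3 more PDUs (each remaining PDU adds at most 2) — so at least 4 PDUs are needed, and 4 is optimal.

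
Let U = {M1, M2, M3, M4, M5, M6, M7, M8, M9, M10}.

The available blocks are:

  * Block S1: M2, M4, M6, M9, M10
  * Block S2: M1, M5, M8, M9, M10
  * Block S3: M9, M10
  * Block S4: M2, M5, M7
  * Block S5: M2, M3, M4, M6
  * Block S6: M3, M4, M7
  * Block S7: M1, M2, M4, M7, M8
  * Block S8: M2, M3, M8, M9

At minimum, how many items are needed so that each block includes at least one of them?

H = {M3, M7, M10} meets every block (each contains at least one member of H), and |H| = 3.
No choice of 2 items meets every block, so 3 is the minimum.

3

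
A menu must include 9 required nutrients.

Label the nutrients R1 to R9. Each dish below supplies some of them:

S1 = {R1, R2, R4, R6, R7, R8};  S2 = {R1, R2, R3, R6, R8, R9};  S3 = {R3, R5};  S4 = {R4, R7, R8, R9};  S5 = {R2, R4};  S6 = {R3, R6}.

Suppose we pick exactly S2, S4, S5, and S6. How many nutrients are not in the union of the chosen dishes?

1

Union of S2, S4, S5, S6 = {R1, R2, R3, R4, R6, R7, R8, R9}.
Not covered: R5 — 1 nutrient.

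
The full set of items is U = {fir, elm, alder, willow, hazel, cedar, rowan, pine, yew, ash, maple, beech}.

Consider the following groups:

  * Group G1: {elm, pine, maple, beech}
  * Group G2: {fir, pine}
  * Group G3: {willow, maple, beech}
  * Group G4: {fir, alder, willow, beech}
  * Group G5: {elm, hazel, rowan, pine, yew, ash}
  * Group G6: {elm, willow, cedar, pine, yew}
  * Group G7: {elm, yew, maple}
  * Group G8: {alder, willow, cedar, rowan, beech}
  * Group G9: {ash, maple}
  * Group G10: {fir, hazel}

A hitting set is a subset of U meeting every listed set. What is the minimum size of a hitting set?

4

H = {willow, hazel, pine, maple} meets every group (each contains at least one member of H), and |H| = 4.
No choice of 3 items meets every group, so 4 is the minimum.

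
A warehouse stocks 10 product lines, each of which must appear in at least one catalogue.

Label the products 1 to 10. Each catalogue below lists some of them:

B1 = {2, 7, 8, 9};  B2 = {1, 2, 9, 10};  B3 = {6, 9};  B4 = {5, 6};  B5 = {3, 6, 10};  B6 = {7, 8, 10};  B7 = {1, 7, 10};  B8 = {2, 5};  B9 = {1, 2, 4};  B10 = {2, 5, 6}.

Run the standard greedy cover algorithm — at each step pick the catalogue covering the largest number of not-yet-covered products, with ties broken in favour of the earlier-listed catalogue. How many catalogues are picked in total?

Greedy: pick B1 (covers 4 new) → pick B5 (covers 3 new) → pick B9 (covers 2 new) → pick B4 (covers 1 new). Total picks: 4.

4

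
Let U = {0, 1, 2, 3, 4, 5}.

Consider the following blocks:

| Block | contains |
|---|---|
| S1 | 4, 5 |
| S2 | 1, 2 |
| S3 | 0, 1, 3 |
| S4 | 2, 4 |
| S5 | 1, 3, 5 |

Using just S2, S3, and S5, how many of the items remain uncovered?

1

Union of S2, S3, S5 = {0, 1, 2, 3, 5}.
Not covered: 4 — 1 item.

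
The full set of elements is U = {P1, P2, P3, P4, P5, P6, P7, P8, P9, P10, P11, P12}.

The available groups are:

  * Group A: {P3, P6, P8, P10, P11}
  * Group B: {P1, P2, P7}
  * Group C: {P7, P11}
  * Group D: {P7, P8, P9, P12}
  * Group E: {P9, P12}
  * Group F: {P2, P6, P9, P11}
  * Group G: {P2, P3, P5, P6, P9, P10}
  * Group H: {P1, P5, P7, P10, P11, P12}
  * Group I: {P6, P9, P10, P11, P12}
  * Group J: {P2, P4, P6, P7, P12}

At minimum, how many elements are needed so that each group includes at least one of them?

3

T = {P7, P8, P9} meets every group (each contains at least one member of T), and |T| = 3.
The groups A, B, E are pairwise disjoint, so any hitting set needs a separate element for each — at least 3. Hence 3 is optimal.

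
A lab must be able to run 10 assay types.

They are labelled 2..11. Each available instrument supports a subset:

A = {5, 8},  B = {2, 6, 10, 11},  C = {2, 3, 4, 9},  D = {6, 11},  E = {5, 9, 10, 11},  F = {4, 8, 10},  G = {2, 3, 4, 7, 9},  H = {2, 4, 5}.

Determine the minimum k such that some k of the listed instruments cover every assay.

A and B and G together: A ∪ B ∪ G = {2, 3, 4, 5, 6, 7, 8, 9, 10, 11} — every assay is covered.
Only G contains 7, so G is forced; the remaining 5 assays need at least 2 more instruments (each remaining instrument adds at most 3) — so at least 3 instruments are needed, and 3 is optimal.

3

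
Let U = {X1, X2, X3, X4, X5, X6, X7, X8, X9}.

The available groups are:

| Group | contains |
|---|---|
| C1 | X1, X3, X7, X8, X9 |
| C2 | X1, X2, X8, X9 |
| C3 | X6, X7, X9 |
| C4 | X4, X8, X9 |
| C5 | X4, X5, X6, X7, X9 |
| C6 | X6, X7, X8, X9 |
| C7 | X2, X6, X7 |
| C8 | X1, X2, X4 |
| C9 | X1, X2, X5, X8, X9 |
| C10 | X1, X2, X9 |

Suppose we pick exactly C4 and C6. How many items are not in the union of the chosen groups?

4

Union of C4, C6 = {X4, X6, X7, X8, X9}.
Not covered: X1, X2, X3, X5 — 4 items.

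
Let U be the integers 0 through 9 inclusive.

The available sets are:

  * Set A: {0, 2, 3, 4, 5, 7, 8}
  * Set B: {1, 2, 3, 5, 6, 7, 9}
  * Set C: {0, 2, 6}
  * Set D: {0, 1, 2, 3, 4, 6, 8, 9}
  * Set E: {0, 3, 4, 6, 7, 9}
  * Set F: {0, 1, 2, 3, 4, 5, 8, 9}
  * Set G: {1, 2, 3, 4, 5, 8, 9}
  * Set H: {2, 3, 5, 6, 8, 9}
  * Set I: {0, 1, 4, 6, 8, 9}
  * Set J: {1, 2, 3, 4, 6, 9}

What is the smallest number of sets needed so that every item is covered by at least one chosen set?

2

E and G together: E ∪ G = {0, 1, 2, 3, 4, 5, 6, 7, 8, 9} — every item is covered.
No single set has all 10 items (the largest, D, has 8), so 2 is optimal.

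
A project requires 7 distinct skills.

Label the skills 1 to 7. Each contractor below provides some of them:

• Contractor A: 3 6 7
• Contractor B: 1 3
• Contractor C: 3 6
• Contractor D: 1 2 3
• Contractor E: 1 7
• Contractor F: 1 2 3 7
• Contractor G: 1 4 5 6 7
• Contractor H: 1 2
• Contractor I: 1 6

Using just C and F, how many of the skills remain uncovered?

2

Union of C, F = {1, 2, 3, 6, 7}.
Not covered: 4, 5 — 2 skills.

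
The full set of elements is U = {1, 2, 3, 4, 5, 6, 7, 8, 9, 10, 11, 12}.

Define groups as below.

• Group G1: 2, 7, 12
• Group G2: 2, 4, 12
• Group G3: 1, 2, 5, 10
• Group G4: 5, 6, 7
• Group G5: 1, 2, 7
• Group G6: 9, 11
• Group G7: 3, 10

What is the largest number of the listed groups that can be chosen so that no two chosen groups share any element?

4

G2, G4, G6, G7 are pairwise disjoint (G2={2,4,12}; G4={5,6,7}; G6={9,11}; G7={3,10}).
Every remaining group overlaps one of these, and no 5 of the listed groups are pairwise disjoint, so 4 is the maximum.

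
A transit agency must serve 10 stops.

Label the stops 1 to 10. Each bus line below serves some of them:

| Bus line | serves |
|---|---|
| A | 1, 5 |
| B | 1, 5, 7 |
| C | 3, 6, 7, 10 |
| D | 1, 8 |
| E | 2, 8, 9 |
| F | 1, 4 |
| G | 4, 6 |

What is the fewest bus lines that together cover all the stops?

Take {A, C, E, G}. Their union is {1, 2, 3, 4, 5, 6, 7, 8, 9, 10}, which is all 10 stops.
No 3 of the 7 bus lines cover everything (all 35 combinations miss at least one stop), so 4 is optimal.

4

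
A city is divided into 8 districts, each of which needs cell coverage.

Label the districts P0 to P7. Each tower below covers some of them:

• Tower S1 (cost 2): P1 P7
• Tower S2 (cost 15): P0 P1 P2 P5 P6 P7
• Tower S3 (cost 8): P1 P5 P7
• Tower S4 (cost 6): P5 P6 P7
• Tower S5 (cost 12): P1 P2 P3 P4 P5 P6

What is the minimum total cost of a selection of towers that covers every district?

27

S2, S5 together cover every district (S2 ∪ S5 = {P0, P1, P2, P3, P4, P5, P6, P7}); total cost 15 + 12 = 27.
The greedy pick S1, S5, S2 costs 29; no covering selection beats 27.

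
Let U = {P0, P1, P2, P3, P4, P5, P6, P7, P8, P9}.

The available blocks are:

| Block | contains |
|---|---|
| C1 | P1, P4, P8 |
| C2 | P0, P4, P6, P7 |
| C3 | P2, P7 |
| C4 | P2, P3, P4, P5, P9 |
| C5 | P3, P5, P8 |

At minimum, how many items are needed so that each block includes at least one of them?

The 3 items {P2, P7, P8} hit every block.
No choice of 2 items meets every block, so 3 is the minimum.

3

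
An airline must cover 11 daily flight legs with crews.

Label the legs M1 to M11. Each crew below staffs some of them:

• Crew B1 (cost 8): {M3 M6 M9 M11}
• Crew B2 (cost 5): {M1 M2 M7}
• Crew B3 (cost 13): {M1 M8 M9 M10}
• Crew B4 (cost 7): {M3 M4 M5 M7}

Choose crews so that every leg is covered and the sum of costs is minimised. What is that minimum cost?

B1, B2, B3, B4 together cover every leg (B1 ∪ B2 ∪ B3 ∪ B4 = {M1, M2, M3, M4, M5, M6, M7, M8, M9, M10, M11}); total cost 8 + 5 + 13 + 7 = 33.
No covering selection has total cost below 33.

33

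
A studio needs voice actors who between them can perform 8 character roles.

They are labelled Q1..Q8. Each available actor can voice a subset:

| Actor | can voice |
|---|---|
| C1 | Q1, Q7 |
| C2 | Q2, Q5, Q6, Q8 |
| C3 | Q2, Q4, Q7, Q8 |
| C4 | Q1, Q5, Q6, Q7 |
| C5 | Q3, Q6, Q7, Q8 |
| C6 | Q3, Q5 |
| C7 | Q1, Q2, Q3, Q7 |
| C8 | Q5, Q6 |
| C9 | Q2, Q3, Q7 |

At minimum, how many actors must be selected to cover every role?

C3 and C4 and C7 together: C3 ∪ C4 ∪ C7 = {Q1, Q2, Q3, Q4, Q5, Q6, Q7, Q8} — every role is covered.
Only C3 contains Q4, so C3 is forced; the remaining 4 roles need at least 2 more actors (each remaining actor adds at most 3) — so at least 3 actors are needed, and 3 is optimal.

3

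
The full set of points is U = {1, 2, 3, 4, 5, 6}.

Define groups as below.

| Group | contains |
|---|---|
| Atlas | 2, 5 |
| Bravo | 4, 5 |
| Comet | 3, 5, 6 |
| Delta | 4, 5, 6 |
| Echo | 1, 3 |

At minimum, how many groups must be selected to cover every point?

3

Take {Atlas, Delta, Echo}. Their union is {1, 2, 3, 4, 5, 6}, which is all 6 points.
Only Echo contains 1, so Echo is forced; the remaining 4 points need at least 2 more groups (each remaining group adds at most 3) — so at least 3 groups are needed, and 3 is optimal.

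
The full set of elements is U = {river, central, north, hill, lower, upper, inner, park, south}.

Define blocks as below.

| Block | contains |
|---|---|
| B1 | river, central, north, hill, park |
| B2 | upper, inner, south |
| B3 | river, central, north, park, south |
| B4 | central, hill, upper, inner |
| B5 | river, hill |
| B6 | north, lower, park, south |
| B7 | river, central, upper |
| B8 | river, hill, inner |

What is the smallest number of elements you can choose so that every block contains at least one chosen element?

3

H = {hill, upper, south} meets every block (each contains at least one member of H), and |H| = 3.
No choice of 2 elements meets every block, so 3 is the minimum.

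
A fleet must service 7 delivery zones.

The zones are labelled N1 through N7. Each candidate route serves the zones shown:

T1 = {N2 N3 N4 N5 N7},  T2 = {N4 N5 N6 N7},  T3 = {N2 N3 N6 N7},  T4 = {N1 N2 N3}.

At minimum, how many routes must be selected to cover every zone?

Take {T2, T4}. Their union is {N1, N2, N3, N4, N5, N6, N7}, which is all 7 zones.
No single route has all 7 zones (the largest, T1, has 5), so 2 is optimal.

2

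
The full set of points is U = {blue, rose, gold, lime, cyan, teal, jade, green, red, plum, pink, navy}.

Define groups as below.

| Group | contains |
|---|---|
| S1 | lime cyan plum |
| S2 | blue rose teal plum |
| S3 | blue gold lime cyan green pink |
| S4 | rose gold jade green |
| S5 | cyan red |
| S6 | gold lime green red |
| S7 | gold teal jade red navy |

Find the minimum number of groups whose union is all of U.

Take {S2, S3, S7}. Their union is {blue, rose, gold, lime, cyan, teal, jade, green, red, plum, pink, navy}, which is all 12 points.
Only S3 contains pink, so S3 is forced; the remaining 6 points need at least 2 more groups (each remaining group adds at most 4) — so at least 3 groups are needed, and 3 is optimal.

3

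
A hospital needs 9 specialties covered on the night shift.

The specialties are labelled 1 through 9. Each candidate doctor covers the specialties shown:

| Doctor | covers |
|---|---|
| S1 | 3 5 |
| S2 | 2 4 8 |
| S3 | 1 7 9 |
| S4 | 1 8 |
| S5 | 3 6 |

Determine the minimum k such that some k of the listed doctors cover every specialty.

4

Take {S1, S2, S3, S5}. Their union is {1, 2, 3, 4, 5, 6, 7, 8, 9}, which is all 9 specialties.
Only S1 contains 5, so S1 is forced; the remaining 7 specialties need at least 3 more doctors (each remaining doctor adds at most 3) — so at least 4 doctors are needed, and 4 is optimal.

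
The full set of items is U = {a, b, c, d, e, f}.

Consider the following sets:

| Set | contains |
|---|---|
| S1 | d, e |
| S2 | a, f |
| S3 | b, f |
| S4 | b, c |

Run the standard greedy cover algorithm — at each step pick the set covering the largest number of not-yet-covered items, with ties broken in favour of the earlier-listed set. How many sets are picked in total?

Greedy: pick S1 (covers 2 new) → pick S2 (covers 2 new) → pick S4 (covers 2 new). Total picks: 3.

3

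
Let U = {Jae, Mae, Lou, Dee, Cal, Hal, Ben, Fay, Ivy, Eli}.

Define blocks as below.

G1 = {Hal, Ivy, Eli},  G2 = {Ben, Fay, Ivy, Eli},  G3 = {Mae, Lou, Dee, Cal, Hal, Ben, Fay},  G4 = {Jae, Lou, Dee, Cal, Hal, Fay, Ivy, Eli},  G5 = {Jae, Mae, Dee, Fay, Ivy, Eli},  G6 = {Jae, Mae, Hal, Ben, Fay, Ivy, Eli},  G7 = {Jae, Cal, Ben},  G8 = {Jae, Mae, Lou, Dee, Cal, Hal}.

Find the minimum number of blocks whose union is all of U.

G3 and G6 cover everything between them: the union {Jae, Mae, Lou, Dee, Cal, Hal, Ben, Fay, Ivy, Eli} is all of U.
No single block has all 10 points (the largest, G4, has 8), so 2 is optimal.

2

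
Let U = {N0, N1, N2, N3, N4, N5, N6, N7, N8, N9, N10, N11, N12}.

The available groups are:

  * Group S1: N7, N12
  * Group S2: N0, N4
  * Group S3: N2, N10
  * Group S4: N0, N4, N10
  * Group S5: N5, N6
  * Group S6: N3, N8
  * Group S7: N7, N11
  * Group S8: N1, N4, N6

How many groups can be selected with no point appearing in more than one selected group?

S2, S3, S5, S6, S7 are pairwise disjoint (S2={N0,N4}; S3={N2,N10}; S5={N5,N6}; S6={N3,N8}; S7={N7,N11}).
Every remaining group overlaps one of these, and no 6 of the listed groups are pairwise disjoint, so 5 is the maximum.

5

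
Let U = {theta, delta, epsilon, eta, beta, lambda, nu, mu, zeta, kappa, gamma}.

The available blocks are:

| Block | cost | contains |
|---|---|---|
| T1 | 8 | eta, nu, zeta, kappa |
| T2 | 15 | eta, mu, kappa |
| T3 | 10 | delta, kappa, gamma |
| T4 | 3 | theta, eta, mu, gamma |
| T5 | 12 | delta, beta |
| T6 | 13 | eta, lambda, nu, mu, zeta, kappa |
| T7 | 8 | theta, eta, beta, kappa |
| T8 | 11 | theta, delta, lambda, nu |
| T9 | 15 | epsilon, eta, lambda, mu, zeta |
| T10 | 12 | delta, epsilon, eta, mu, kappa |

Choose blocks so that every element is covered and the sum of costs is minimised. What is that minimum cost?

T4, T6, T7, T10 together cover every element (T4 ∪ T6 ∪ T7 ∪ T10 = {theta, delta, epsilon, eta, beta, lambda, nu, mu, zeta, kappa, gamma}); total cost 3 + 13 + 8 + 12 = 36.
The greedy pick T4, T1, T8, T7, T10 costs 42; no covering selection beats 36.

36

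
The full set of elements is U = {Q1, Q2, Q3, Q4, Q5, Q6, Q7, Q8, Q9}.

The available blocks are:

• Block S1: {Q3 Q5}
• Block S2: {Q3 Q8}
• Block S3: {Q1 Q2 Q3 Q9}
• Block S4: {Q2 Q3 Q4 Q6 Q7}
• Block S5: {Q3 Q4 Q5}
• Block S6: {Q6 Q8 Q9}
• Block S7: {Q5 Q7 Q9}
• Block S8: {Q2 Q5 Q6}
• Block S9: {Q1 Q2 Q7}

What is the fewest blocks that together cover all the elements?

Take {S5, S6, S9}. Their union is {Q1, Q2, Q3, Q4, Q5, Q6, Q7, Q8, Q9}, which is all 9 elements.
No 2 of the 9 blocks cover everything (all 36 combinations miss at least one element), so 3 is optimal.

3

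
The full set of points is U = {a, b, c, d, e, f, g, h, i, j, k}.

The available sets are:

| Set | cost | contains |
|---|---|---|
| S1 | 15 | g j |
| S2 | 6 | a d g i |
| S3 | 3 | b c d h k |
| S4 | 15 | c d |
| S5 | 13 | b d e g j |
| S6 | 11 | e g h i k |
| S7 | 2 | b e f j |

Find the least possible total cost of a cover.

S2, S3, S7 together cover every point (S2 ∪ S3 ∪ S7 = {a, b, c, d, e, f, g, h, i, j, k}); total cost 6 + 3 + 2 = 11.
No covering selection has total cost below 11.

11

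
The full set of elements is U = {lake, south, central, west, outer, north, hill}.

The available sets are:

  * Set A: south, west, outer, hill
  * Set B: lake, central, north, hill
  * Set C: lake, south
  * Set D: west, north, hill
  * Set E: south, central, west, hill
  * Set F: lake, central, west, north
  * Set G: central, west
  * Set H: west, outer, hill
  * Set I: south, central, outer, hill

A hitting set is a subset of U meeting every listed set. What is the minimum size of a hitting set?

The 3 elements {south, central, hill} hit every set.
No choice of 2 elements meets every set, so 3 is the minimum.

3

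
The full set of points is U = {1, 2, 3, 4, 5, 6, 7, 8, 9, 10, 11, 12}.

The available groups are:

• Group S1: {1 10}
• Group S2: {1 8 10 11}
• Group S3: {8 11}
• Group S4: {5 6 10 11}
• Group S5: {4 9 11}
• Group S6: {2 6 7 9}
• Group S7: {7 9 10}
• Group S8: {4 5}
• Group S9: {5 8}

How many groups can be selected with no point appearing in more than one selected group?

S1, S3, S6, S8 are pairwise disjoint (S1={1,10}; S3={8,11}; S6={2,6,7,9}; S8={4,5}).
Every remaining group overlaps one of these, and no 5 of the listed groups are pairwise disjoint, so 4 is the maximum.

4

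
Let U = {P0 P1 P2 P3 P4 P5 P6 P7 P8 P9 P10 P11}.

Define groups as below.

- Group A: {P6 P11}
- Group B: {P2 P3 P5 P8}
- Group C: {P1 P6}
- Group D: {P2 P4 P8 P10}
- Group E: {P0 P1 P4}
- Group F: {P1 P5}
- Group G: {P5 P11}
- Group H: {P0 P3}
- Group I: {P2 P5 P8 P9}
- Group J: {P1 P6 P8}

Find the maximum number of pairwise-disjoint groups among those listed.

A, D, F, H are pairwise disjoint (A={P6,P11}; D={P2,P4,P8,P10}; F={P1,P5}; H={P0,P3}).
Every remaining group overlaps one of these, and no 5 of the listed groups are pairwise disjoint, so 4 is the maximum.

4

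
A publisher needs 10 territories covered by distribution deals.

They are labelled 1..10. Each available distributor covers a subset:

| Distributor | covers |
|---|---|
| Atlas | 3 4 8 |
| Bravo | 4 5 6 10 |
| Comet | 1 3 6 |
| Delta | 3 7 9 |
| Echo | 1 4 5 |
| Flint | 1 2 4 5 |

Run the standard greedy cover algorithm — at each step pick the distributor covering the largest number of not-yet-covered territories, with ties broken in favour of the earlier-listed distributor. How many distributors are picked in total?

Greedy: pick Bravo (covers 4 new) → pick Delta (covers 3 new) → pick Flint (covers 2 new) → pick Atlas (covers 1 new). Total picks: 4.

4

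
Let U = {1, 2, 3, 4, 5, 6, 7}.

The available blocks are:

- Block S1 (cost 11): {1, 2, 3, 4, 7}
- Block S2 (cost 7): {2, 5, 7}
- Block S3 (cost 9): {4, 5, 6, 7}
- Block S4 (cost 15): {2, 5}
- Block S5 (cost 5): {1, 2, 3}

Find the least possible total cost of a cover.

S3, S5 together cover every element (S3 ∪ S5 = {1, 2, 3, 4, 5, 6, 7}); total cost 9 + 5 = 14.
No covering selection has total cost below 14.

14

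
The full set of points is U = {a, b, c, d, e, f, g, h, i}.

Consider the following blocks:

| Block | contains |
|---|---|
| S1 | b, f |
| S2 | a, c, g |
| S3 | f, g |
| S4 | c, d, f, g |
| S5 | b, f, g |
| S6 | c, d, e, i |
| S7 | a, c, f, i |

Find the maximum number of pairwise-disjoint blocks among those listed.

S1, S6 are pairwise disjoint (S1={b,f}; S6={c,d,e,i}).
Every remaining block overlaps one of these, and no 3 of the listed blocks are pairwise disjoint, so 2 is the maximum.

2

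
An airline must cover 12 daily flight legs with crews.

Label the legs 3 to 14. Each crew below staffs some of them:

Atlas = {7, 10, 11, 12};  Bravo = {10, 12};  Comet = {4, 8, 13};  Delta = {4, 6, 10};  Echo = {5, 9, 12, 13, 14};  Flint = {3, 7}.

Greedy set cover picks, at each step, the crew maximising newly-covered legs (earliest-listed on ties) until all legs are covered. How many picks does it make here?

Greedy: pick Echo (covers 5 new) → pick Atlas (covers 3 new) → pick Comet (covers 2 new) → pick Delta (covers 1 new) → pick Flint (covers 1 new). Total picks: 5.

5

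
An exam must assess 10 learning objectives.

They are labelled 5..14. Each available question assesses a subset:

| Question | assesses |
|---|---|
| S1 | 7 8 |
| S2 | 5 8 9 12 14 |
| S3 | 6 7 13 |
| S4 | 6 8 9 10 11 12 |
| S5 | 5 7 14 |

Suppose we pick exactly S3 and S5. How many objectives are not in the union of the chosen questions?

Union of S3, S5 = {5, 6, 7, 13, 14}.
Not covered: 8, 9, 10, 11, 12 — 5 objectives.

5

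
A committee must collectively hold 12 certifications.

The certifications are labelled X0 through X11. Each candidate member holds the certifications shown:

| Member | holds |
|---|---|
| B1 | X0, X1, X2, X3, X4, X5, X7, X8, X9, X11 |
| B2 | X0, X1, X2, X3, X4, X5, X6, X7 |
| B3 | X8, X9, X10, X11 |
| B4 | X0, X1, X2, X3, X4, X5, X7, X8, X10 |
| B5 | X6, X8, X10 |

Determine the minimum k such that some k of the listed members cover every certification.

Take {B1, B5}. Their union is {X0, X1, X2, X3, X4, X5, X6, X7, X8, X9, X10, X11}, which is all 12 certifications.
No single member has all 12 certifications (the largest, B1, has 10), so 2 is optimal.

2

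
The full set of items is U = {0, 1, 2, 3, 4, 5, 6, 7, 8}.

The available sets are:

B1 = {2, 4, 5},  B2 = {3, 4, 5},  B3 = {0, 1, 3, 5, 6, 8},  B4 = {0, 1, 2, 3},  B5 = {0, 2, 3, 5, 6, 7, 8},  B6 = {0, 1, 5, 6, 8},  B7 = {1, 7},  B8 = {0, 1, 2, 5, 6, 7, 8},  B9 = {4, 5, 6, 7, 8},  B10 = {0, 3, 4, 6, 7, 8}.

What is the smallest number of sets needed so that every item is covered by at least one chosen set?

2

B2 and B8 together: B2 ∪ B8 = {0, 1, 2, 3, 4, 5, 6, 7, 8} — every item is covered.
No single set has all 9 items (the largest, B5, has 7), so 2 is optimal.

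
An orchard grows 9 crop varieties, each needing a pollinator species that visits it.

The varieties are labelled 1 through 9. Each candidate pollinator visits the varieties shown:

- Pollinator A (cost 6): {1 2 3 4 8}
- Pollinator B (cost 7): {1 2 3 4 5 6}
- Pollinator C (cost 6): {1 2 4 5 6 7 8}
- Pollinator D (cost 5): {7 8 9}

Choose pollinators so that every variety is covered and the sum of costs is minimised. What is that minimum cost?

B, D together cover every variety (B ∪ D = {1, 2, 3, 4, 5, 6, 7, 8, 9}); total cost 7 + 5 = 12.
The greedy pick C, D, A costs 17; no covering selection beats 12.

12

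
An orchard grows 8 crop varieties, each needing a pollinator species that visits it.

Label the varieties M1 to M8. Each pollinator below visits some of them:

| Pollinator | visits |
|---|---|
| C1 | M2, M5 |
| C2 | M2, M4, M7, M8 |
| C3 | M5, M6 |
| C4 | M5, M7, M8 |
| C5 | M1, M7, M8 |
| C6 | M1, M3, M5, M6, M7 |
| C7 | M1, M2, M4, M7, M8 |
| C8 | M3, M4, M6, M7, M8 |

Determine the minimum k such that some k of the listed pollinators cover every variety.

2

C6 and C7 together: C6 ∪ C7 = {M1, M2, M3, M4, M5, M6, M7, M8} — every variety is covered.
No single pollinator has all 8 varieties (the largest, C6, has 5), so 2 is optimal.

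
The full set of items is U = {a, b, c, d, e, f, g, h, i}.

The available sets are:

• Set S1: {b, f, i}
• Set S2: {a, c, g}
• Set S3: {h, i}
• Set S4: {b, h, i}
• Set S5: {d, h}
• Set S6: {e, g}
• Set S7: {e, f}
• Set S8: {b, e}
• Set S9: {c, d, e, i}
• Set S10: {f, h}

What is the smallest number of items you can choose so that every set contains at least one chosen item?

The 4 items {a, b, e, h} hit every set.
No choice of 3 items meets every set, so 4 is the minimum.

4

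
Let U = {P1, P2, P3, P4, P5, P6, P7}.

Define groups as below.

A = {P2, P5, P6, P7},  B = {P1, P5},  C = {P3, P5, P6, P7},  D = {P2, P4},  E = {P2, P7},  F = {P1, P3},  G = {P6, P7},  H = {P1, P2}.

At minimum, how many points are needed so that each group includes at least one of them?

3

The 3 points {P1, P2, P6} hit every group.
The groups D, F, G are pairwise disjoint, so any hitting set needs a separate point for each — at least 3. Hence 3 is optimal.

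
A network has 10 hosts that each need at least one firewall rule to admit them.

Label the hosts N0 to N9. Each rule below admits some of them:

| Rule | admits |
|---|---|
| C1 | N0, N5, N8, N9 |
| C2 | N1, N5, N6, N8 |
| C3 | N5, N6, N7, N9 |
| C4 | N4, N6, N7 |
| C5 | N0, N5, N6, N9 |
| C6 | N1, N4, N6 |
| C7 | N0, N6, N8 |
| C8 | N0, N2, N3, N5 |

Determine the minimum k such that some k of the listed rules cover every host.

Take {C2, C3, C6, C8}. Their union is {N0, N1, N2, N3, N4, N5, N6, N7, N8, N9}, which is all 10 hosts.
No 3 of the 8 rules cover everything (all 56 combinations miss at least one host), so 4 is optimal.

4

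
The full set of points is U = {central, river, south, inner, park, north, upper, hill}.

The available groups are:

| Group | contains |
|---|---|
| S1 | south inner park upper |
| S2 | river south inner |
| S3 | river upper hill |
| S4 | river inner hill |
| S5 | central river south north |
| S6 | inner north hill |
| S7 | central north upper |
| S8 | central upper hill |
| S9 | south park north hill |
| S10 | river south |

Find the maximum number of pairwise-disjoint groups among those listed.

S2, S7 are pairwise disjoint (S2={river,south,inner}; S7={central,north,upper}).
Every remaining group overlaps one of these, and no 3 of the listed groups are pairwise disjoint, so 2 is the maximum.

2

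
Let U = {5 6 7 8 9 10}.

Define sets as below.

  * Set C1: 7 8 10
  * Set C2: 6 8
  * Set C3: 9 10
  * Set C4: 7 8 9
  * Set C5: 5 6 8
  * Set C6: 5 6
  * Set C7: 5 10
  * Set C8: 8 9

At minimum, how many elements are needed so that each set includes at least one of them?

The 3 elements {5, 8, 10} hit every set.
No choice of 2 elements meets every set, so 3 is the minimum.

3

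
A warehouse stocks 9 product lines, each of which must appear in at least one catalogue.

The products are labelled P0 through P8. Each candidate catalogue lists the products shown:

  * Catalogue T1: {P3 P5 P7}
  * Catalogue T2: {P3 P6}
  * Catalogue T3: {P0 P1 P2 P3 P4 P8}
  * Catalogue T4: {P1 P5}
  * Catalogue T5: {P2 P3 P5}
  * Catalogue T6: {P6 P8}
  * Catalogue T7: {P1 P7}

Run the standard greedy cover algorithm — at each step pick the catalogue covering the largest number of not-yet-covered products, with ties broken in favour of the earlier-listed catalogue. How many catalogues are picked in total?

Greedy: pick T3 (covers 6 new) → pick T1 (covers 2 new) → pick T2 (covers 1 new). Total picks: 3.

3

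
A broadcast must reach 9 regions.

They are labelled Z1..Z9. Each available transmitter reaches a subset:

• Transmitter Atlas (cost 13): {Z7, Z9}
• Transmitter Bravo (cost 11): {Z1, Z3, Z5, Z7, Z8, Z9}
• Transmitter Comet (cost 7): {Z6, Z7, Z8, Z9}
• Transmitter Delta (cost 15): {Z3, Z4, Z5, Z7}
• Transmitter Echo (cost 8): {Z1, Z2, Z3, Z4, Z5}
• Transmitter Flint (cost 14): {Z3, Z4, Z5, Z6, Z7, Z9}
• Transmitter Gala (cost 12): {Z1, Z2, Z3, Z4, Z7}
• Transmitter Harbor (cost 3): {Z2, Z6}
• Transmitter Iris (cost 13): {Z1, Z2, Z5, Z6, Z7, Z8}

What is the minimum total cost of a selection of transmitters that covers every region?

Comet, Echo together cover every region (Comet ∪ Echo = {Z1, Z2, Z3, Z4, Z5, Z6, Z7, Z8, Z9}); total cost 7 + 8 = 15.
The greedy pick Harbor, Bravo, Echo costs 22; no covering selection beats 15.

15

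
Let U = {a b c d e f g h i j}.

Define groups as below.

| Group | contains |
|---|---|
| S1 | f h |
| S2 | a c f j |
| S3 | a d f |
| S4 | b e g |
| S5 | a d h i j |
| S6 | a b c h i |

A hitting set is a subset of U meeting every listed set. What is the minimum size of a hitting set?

Take T = {f, g, i}. Each listed group contains at least one of these, so T is a hitting set of size 3.
No choice of 2 elements meets every group, so 3 is the minimum.

3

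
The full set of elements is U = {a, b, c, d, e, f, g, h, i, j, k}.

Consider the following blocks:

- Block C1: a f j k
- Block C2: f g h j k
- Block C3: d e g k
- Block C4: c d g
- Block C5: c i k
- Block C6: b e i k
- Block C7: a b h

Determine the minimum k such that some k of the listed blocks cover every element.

4

C2, C3, C5, and C7 cover everything between them: the union {a, b, c, d, e, f, g, h, i, j, k} is all of U.
No 3 of the 7 blocks cover everything (all 35 combinations miss at least one element), so 4 is optimal.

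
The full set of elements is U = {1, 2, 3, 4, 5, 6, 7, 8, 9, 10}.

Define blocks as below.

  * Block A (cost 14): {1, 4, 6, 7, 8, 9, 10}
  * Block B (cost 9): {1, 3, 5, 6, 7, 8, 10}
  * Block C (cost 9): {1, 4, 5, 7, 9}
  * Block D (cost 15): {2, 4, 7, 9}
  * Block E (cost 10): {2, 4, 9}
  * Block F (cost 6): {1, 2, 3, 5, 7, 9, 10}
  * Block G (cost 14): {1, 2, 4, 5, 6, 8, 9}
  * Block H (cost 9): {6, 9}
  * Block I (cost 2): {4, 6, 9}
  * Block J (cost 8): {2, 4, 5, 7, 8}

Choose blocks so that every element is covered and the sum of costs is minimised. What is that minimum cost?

F, I, J together cover every element (F ∪ I ∪ J = {1, 2, 3, 4, 5, 6, 7, 8, 9, 10}); total cost 6 + 2 + 8 = 16.
No covering selection has total cost below 16.

16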